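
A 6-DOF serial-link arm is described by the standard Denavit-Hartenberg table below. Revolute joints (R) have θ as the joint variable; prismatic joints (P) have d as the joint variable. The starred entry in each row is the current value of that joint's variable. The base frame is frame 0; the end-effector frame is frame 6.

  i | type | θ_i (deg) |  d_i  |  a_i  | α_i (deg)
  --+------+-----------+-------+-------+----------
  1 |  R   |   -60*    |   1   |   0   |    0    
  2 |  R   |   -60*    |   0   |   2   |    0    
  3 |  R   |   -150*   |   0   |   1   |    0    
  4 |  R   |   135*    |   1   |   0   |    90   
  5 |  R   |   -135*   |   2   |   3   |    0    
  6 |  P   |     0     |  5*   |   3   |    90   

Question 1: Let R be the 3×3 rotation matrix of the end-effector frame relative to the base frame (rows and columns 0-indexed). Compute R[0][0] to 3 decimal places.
0.500

End-effector x-axis (col 0 of R) = (0.5000,0.5000,-0.7071)
R[0][0] = 0.5000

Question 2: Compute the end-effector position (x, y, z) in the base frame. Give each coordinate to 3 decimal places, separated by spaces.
after link 1: o_1 = (0.0000, 0.0000, 1.0000)
after link 2: o_2 = (-1.0000, -1.7321, 1.0000)
after link 3: o_3 = (-1.0000, -0.7321, 1.0000)
after link 4: o_4 = (-1.0000, -0.7321, 2.0000)
after link 5: o_5 = (-0.9142, 2.1822, -0.1213)
after link 6: o_6 = (-2.9497, 7.2177, -2.2426)

-2.950 7.218 -2.243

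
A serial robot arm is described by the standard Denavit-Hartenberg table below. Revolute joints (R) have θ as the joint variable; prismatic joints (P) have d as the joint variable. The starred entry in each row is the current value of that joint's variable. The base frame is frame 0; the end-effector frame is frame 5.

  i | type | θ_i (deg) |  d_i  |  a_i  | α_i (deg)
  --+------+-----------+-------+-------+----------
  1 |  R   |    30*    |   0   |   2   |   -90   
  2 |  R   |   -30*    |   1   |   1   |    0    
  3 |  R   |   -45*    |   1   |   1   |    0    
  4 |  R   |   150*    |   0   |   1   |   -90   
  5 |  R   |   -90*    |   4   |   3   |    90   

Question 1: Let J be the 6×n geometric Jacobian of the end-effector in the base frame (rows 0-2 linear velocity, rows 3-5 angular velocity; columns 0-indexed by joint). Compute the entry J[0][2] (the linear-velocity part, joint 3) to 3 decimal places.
-0.897

axis z_2 = (-0.5000,0.8660,0.0000); lever o_n−o_2 = (-4.8978,1.7911,-1.0353)
cross product → J_v[:, 2] = (-0.8966,-0.5176,3.3461)
J_ω[:, 2] = z_2
entry J[0][2] = -0.8966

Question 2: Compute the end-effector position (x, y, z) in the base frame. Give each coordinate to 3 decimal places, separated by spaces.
-2.916 4.090 -0.535

after link 1: o_1 = (1.7321, 1.0000, 0.0000)
after link 2: o_2 = (1.9821, 2.2990, 0.5000)
after link 3: o_3 = (1.7062, 3.2945, 1.4659)
after link 4: o_4 = (1.9303, 3.4239, 0.5000)
after link 5: o_5 = (-2.9157, 4.0901, -0.5353)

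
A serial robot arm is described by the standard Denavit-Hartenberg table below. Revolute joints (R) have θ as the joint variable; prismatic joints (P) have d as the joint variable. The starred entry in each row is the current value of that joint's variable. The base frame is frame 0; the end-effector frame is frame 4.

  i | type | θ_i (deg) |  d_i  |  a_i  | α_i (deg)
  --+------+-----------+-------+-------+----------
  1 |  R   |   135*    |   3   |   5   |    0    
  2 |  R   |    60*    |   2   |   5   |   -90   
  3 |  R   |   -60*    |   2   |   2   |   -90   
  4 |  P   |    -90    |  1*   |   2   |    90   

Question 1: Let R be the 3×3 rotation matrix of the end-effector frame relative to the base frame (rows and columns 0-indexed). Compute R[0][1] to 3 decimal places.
-0.837

End-effector y-axis (col 1 of R) = (-0.8365,-0.2241,-0.5000)
R[0][1] = -0.8365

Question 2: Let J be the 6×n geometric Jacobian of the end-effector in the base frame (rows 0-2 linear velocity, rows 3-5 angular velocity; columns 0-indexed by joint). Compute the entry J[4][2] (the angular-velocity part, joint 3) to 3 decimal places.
-0.966

axis z_2 = (0.2588,-0.9659,0.0000); lever o_n−o_2 = (-0.7672,-4.3467,1.2321)
cross product → J_v[:, 2] = (-1.1901,-0.3189,-1.8660)
J_ω[:, 2] = z_2
entry J[4][2] = -0.9659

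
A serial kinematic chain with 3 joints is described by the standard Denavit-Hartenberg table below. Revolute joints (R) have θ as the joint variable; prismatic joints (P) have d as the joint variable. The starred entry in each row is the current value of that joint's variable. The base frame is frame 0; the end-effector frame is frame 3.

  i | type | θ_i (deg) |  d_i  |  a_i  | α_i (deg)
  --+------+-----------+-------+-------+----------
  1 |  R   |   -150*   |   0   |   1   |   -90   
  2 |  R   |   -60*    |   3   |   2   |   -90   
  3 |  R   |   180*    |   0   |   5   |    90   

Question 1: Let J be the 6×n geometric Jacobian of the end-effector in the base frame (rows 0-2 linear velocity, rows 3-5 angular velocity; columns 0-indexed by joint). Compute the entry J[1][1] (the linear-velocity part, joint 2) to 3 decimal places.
1.299

axis z_1 = (0.5000,-0.8660,0.0000); lever o_n−o_1 = (2.7990,-1.8481,-2.5981)
cross product → J_v[:, 1] = (2.2500,1.2990,1.5000)
J_ω[:, 1] = z_1
entry J[1][1] = 1.2990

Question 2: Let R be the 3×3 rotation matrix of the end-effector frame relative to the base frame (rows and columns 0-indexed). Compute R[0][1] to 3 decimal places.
-0.750

End-effector y-axis (col 1 of R) = (-0.7500,-0.4330,-0.5000)
R[0][1] = -0.7500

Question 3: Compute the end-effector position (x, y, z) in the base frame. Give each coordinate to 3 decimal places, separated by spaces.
after link 1: o_1 = (-0.8660, -0.5000, 0.0000)
after link 2: o_2 = (-0.2321, -3.5981, 1.7321)
after link 3: o_3 = (1.9330, -2.3481, -2.5981)

1.933 -2.348 -2.598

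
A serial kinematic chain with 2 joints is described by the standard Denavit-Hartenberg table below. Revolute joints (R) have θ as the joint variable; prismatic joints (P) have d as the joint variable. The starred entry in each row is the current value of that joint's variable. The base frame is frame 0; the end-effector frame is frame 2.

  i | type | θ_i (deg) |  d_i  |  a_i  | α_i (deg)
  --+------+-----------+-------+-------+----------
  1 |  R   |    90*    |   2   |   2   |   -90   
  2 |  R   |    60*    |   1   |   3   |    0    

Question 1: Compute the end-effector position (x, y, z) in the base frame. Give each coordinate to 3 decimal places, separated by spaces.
-1.000 3.500 -0.598

after link 1: o_1 = (0.0000, 2.0000, 2.0000)
after link 2: o_2 = (-1.0000, 3.5000, -0.5981)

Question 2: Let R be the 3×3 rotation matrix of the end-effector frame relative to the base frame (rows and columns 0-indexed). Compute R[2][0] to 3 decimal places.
-0.866

End-effector x-axis (col 0 of R) = (-0.0000,0.5000,-0.8660)
R[2][0] = -0.8660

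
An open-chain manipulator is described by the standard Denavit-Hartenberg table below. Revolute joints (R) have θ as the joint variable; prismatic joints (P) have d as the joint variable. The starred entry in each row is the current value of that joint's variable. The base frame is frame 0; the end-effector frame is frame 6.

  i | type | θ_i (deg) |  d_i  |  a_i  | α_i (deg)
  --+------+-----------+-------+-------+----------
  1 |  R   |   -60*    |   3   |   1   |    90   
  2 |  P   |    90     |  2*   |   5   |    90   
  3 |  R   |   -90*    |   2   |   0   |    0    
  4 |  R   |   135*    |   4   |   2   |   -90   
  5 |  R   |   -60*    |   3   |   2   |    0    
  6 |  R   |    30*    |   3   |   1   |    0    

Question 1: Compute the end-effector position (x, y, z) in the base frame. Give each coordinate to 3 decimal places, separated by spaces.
after link 1: o_1 = (0.5000, -0.8660, 3.0000)
after link 2: o_2 = (-1.2321, -1.8660, 8.0000)
after link 3: o_3 = (-0.2321, -3.5981, 8.0000)
after link 4: o_4 = (0.5432, -7.7693, 9.4142)
after link 5: o_5 = (-1.0403, -10.6835, 8.0000)
after link 6: o_6 = (-3.1577, -12.4834, 6.4911)

-3.158 -12.483 6.491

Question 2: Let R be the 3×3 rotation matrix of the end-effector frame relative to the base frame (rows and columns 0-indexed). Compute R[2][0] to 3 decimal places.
End-effector x-axis (col 0 of R) = (-0.2803,-0.7392,0.6124)
R[2][0] = 0.6124

0.612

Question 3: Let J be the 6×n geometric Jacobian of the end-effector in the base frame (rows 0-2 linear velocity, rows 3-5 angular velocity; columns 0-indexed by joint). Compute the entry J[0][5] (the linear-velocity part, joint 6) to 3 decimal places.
-0.739

axis z_5 = (-0.6124,-0.3536,-0.7071); lever o_n−o_5 = (-2.1174,-1.7999,-1.5089)
cross product → J_v[:, 5] = (-0.7392,0.5732,0.3536)
J_ω[:, 5] = z_5
entry J[0][5] = -0.7392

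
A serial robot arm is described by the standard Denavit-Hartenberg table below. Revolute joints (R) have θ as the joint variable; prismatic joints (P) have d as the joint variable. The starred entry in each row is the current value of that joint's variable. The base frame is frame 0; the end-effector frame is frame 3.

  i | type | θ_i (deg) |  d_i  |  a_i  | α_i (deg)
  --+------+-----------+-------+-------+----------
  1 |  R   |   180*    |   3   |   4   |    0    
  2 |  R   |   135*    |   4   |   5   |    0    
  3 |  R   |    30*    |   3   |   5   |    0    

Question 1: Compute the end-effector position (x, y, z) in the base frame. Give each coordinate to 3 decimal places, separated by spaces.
4.365 -4.830 10.000

after link 1: o_1 = (-4.0000, 0.0000, 3.0000)
after link 2: o_2 = (-0.4645, -3.5355, 7.0000)
after link 3: o_3 = (4.3652, -4.8296, 10.0000)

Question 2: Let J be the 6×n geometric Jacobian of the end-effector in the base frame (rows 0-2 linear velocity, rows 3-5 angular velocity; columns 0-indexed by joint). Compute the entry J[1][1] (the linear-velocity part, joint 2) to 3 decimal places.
8.365

axis z_1 = (0.0000,0.0000,1.0000); lever o_n−o_1 = (8.3652,-4.8296,7.0000)
cross product → J_v[:, 1] = (4.8296,8.3652,-0.0000)
J_ω[:, 1] = z_1
entry J[1][1] = 8.3652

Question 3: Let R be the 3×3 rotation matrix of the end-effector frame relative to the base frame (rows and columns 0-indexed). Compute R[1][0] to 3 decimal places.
-0.259

End-effector x-axis (col 0 of R) = (0.9659,-0.2588,0.0000)
R[1][0] = -0.2588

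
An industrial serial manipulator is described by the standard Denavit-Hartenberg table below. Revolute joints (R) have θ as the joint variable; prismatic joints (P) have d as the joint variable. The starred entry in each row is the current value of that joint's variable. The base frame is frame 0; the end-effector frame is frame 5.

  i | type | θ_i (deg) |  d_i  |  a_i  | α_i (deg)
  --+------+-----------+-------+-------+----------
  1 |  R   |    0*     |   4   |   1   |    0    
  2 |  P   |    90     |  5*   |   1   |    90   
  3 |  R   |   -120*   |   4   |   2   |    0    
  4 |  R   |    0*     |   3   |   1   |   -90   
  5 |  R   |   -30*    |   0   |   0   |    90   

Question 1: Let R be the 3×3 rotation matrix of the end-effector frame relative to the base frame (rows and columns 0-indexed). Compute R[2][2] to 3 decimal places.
0.433

End-effector z-axis (col 2 of R) = (0.8660,0.2500,0.4330)
R[2][2] = 0.4330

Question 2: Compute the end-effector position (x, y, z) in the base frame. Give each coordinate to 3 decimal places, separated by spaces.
8.000 -0.500 6.402

after link 1: o_1 = (1.0000, 0.0000, 4.0000)
after link 2: o_2 = (1.0000, 1.0000, 9.0000)
after link 3: o_3 = (5.0000, 0.0000, 7.2679)
after link 4: o_4 = (8.0000, -0.5000, 6.4019)
after link 5: o_5 = (8.0000, -0.5000, 6.4019)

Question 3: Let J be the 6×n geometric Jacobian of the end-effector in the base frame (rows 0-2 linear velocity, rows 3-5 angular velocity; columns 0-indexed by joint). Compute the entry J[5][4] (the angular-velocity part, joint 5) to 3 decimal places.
axis z_4 = (0.0000,0.8660,-0.5000); lever o_n−o_4 = (0.0000,0.0000,0.0000)
cross product → J_v[:, 4] = (0.0000,-0.0000,0.0000)
J_ω[:, 4] = z_4
entry J[5][4] = -0.5000

-0.500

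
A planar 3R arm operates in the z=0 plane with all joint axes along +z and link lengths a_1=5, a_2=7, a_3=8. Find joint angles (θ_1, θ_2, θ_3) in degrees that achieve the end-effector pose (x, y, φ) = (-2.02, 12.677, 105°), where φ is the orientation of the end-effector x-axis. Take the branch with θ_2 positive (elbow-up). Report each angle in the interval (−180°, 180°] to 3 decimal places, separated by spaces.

wrist centre = target − a_3·(cos φ, sin φ) = (0.0506, 4.9496)
cos θ_2 = (24.5010−5²−7²)/(2·5·7) = -0.7071; θ_2 = 135.0017° (elbow-up)
β = atan2(4.9496,0.0506) = 89.4148°; ψ = atan2(4.9496,0.0501) = 89.4200°
θ_1 = β − ψ = -0.0052°
θ_3 = φ − θ_1 − θ_2 = -29.9965° (wrapped to (-180°,180°])

-0.005 135.002 -29.997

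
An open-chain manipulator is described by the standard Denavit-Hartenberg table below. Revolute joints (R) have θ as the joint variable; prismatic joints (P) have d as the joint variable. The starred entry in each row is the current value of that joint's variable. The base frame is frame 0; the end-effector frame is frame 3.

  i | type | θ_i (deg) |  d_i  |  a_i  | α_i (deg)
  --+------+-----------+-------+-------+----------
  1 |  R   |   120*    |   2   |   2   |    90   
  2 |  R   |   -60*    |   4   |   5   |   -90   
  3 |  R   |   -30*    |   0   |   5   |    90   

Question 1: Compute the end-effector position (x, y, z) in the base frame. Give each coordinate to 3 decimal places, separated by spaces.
2.297 9.022 -6.080

after link 1: o_1 = (-1.0000, 1.7321, 2.0000)
after link 2: o_2 = (1.2141, 5.8971, -2.3301)
after link 3: o_3 = (2.2966, 9.0221, -6.0801)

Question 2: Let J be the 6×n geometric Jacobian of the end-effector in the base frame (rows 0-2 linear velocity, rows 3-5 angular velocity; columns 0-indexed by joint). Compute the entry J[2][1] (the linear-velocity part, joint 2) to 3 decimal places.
4.665

axis z_1 = (0.8660,0.5000,0.0000); lever o_n−o_1 = (3.2966,7.2901,-8.0801)
cross product → J_v[:, 1] = (-4.0401,6.9976,4.6651)
J_ω[:, 1] = z_1
entry J[2][1] = 4.6651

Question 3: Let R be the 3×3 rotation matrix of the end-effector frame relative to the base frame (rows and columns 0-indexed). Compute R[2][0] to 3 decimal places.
-0.750

End-effector x-axis (col 0 of R) = (0.2165,0.6250,-0.7500)
R[2][0] = -0.7500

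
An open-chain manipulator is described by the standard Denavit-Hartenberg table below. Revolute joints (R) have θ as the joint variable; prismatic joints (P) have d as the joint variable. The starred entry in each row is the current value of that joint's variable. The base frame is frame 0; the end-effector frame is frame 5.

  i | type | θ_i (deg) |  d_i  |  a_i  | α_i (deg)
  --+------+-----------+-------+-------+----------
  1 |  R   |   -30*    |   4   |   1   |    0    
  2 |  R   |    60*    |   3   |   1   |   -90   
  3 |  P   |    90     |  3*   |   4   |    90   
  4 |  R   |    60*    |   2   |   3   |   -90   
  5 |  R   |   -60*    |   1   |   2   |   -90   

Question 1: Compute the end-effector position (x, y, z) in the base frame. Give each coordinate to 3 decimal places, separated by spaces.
1.482 7.897 1.866

after link 1: o_1 = (0.8660, -0.5000, 4.0000)
after link 2: o_2 = (1.7321, 0.0000, 7.0000)
after link 3: o_3 = (0.2321, 2.5981, 3.0000)
after link 4: o_4 = (0.6651, 5.8481, 1.5000)
after link 5: o_5 = (1.4821, 7.8971, 1.8660)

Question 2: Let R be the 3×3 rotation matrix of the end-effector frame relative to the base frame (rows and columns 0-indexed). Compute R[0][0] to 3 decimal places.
0.533

End-effector x-axis (col 0 of R) = (0.5335,0.8080,-0.2500)
R[0][0] = 0.5335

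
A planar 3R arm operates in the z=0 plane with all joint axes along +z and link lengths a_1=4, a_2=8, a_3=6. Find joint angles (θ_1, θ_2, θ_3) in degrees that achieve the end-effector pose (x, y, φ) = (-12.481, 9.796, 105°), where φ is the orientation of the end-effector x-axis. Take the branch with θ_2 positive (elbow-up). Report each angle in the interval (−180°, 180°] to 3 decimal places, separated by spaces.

139.791 29.998 -64.789

wrist centre = target − a_3·(cos φ, sin φ) = (-10.9281, 4.0004)
cos θ_2 = (135.4266−4²−8²)/(2·4·8) = 0.8660; θ_2 = 29.9982° (elbow-up)
β = atan2(4.0004,-10.9281) = 159.8938°; ψ = atan2(3.9998,10.9283) = 20.1027°
θ_1 = β − ψ = 139.7911°
θ_3 = φ − θ_1 − θ_2 = -64.7894° (wrapped to (-180°,180°])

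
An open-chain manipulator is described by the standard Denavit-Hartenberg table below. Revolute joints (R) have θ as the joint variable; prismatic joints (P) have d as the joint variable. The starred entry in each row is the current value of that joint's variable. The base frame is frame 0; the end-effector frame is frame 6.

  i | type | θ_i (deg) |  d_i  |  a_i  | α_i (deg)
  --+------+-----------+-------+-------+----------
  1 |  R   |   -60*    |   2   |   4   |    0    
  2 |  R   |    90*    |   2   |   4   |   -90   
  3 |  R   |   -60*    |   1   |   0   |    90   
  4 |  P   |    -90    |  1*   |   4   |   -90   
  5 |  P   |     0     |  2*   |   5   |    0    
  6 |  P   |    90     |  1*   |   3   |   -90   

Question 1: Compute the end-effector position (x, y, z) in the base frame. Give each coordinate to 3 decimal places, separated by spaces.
after link 1: o_1 = (2.0000, -3.4641, 2.0000)
after link 2: o_2 = (5.4641, -1.4641, 4.0000)
after link 3: o_3 = (4.9641, -0.5981, 4.0000)
after link 4: o_4 = (6.2141, -4.4952, 4.5000)
after link 5: o_5 = (9.5801, -8.3253, 6.2321)
after link 6: o_6 = (12.2631, -6.7763, 5.5981)

12.263 -6.776 5.598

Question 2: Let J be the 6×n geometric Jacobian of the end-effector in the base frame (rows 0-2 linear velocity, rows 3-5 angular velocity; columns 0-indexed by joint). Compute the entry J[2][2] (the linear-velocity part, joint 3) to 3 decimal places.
axis z_2 = (-0.5000,0.8660,0.0000); lever o_n−o_2 = (6.7990,-5.3122,1.5981)
cross product → J_v[:, 2] = (1.3840,0.7990,-3.2321)
J_ω[:, 2] = z_2
entry J[2][2] = -3.2321

-3.232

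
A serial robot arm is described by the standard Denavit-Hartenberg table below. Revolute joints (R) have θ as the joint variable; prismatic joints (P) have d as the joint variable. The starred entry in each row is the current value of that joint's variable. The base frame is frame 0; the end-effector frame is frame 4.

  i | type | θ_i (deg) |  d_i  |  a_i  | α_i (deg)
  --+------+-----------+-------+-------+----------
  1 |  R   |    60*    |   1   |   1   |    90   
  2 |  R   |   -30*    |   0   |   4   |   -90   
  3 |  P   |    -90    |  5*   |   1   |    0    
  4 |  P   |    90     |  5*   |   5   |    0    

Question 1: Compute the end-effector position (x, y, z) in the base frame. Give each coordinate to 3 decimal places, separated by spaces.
7.763 11.446 5.160

after link 1: o_1 = (0.5000, 0.8660, 1.0000)
after link 2: o_2 = (2.2321, 3.8660, -1.0000)
after link 3: o_3 = (4.3481, 5.5311, 3.3301)
after link 4: o_4 = (7.7631, 11.4462, 5.1603)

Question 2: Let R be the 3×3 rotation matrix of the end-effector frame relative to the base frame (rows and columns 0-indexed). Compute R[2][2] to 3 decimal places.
0.866

End-effector z-axis (col 2 of R) = (0.2500,0.4330,0.8660)
R[2][2] = 0.8660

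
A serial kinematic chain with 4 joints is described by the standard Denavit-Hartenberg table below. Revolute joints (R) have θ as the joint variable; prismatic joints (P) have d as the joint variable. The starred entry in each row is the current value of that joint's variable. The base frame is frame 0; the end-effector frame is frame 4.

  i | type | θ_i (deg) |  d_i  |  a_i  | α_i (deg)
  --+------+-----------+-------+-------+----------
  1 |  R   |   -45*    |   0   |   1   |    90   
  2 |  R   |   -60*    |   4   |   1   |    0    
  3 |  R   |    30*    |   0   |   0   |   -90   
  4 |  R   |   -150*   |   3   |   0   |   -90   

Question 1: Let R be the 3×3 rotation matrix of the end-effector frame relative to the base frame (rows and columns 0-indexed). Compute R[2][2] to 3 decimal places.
End-effector z-axis (col 2 of R) = (-0.3062,-0.9186,-0.2500)
R[2][2] = -0.2500

-0.250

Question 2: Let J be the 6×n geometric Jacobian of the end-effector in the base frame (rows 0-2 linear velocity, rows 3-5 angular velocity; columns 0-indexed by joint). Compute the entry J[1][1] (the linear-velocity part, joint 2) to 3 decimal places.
axis z_1 = (-0.7071,-0.7071,0.0000); lever o_n−o_1 = (-1.4142,-4.2426,1.7321)
cross product → J_v[:, 1] = (-1.2247,1.2247,2.0000)
J_ω[:, 1] = z_1
entry J[1][1] = 1.2247

1.225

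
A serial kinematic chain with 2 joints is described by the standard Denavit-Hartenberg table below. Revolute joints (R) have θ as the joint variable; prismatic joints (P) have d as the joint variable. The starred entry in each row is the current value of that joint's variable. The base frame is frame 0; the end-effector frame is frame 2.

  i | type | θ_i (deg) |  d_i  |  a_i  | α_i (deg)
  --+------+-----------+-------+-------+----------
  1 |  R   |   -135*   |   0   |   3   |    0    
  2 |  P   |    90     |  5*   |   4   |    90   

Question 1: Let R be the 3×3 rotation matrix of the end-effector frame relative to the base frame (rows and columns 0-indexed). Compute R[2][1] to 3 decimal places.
End-effector y-axis (col 1 of R) = (0.0000,0.0000,1.0000)
R[2][1] = 1.0000

1.000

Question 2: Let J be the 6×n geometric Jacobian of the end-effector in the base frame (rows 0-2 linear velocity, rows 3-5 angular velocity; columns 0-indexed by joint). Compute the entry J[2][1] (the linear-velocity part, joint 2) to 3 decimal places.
prismatic axis z_1 = (0.0000,0.0000,1.0000)
J_v[:, 1] = z_1; J_ω[:, 1] = (0,0,0)
entry J[2][1] = 1.0000

1.000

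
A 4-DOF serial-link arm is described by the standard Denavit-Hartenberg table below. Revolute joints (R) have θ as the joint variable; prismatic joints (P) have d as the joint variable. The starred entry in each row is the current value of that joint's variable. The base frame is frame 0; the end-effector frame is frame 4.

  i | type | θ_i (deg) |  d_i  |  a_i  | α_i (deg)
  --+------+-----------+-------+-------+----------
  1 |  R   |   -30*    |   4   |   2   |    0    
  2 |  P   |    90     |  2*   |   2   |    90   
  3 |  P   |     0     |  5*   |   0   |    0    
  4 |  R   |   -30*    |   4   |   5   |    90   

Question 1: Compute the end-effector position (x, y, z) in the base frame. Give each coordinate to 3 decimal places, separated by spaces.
after link 1: o_1 = (1.7321, -1.0000, 4.0000)
after link 2: o_2 = (2.7321, 0.7321, 6.0000)
after link 3: o_3 = (7.0622, -1.7679, 6.0000)
after link 4: o_4 = (12.6913, -0.0179, 3.5000)

12.691 -0.018 3.500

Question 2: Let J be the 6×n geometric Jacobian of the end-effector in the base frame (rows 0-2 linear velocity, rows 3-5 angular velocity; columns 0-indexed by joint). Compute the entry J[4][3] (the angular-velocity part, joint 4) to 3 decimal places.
-0.500

axis z_3 = (0.8660,-0.5000,0.0000); lever o_n−o_3 = (5.6292,1.7500,-2.5000)
cross product → J_v[:, 3] = (1.2500,2.1651,4.3301)
J_ω[:, 3] = z_3
entry J[4][3] = -0.5000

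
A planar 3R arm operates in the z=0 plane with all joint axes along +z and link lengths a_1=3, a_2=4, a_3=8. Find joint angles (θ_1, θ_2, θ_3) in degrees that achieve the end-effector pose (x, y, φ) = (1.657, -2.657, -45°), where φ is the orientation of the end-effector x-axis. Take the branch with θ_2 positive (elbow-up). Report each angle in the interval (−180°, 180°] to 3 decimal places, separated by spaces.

89.997 90.005 134.998

wrist centre = target − a_3·(cos φ, sin φ) = (-3.9999, 2.9999)
cos θ_2 = (24.9980−3²−4²)/(2·3·4) = -0.0001; θ_2 = 90.0049° (elbow-up)
β = atan2(2.9999,-3.9999) = 143.1304°; ψ = atan2(4.0000,2.9997) = 53.1332°
θ_1 = β − ψ = 89.9972°
θ_3 = φ − θ_1 − θ_2 = 134.9979° (wrapped to (-180°,180°])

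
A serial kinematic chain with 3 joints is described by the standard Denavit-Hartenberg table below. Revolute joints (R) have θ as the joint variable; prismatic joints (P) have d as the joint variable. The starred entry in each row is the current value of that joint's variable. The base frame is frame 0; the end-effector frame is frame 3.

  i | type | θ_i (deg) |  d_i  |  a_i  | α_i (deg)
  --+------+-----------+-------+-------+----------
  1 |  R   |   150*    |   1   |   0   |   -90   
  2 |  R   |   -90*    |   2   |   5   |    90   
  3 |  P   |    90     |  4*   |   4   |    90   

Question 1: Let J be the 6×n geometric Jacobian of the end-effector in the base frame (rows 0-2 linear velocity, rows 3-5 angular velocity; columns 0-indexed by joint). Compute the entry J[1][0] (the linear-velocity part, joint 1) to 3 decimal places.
axis z_0 = ẑ; lever o_n−o_0 = (0.4641,-7.1962,6.0000)
cross product → J_v[:, 0] = (7.1962,0.4641,-0.0000)
J_ω[:, 0] = z_0
entry J[1][0] = 0.4641

0.464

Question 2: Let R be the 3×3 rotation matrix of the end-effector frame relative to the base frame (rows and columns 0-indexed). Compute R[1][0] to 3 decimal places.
-0.866

End-effector x-axis (col 0 of R) = (-0.5000,-0.8660,0.0000)
R[1][0] = -0.8660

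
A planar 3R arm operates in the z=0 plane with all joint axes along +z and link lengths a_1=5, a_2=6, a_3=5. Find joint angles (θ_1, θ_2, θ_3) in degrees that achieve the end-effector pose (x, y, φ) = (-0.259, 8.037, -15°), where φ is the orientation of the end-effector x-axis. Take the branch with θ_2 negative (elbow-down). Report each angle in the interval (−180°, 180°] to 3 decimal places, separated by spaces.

134.999 -29.996 -120.003

wrist centre = target − a_3·(cos φ, sin φ) = (-5.0886, 9.3311)
cos θ_2 = (112.9635−5²−6²)/(2·5·6) = 0.8661; θ_2 = -29.9963° (elbow-down)
β = atan2(9.3311,-5.0886) = 118.6054°; ψ = atan2(-2.9997,10.1963) = -16.3933°
θ_1 = β − ψ = 134.9988°
θ_3 = φ − θ_1 − θ_2 = -120.0025° (wrapped to (-180°,180°])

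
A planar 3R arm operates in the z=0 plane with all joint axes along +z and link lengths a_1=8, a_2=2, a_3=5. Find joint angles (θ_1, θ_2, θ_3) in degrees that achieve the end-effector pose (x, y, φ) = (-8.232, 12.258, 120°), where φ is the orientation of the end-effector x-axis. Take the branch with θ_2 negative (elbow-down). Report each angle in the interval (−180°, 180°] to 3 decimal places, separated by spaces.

131.738 -30.021 18.283

wrist centre = target − a_3·(cos φ, sin φ) = (-5.7320, 7.9279)
cos θ_2 = (95.7070−8²−2²)/(2·8·2) = 0.8658; θ_2 = -30.0208° (elbow-down)
β = atan2(7.9279,-5.7320) = 125.8676°; ψ = atan2(-1.0006,9.7317) = -5.8706°
θ_1 = β − ψ = 131.7383°
θ_3 = φ − θ_1 − θ_2 = 18.2826° (wrapped to (-180°,180°])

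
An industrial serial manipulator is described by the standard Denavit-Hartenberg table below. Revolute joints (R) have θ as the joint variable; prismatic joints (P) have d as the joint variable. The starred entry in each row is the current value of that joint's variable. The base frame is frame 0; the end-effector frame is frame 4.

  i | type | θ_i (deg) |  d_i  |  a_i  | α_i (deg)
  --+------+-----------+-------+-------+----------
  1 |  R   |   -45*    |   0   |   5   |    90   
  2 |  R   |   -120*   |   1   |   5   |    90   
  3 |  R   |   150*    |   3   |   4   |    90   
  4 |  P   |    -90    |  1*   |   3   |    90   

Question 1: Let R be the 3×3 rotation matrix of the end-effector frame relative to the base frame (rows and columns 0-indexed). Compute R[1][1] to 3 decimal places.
-0.436

End-effector y-axis (col 1 of R) = (-0.7891,-0.4356,-0.4330)
R[1][1] = -0.4356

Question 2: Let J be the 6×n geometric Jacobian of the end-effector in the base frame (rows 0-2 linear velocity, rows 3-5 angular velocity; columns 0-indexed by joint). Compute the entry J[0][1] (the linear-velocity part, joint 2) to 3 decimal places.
1.247

axis z_1 = (-0.7071,-0.7071,0.0000); lever o_n−o_1 = (-3.4535,-2.0139,-1.7631)
cross product → J_v[:, 1] = (1.2467,-1.2467,-1.0179)
J_ω[:, 1] = z_1
entry J[0][1] = 1.2467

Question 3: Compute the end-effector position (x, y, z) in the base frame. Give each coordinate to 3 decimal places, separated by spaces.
after link 1: o_1 = (3.5355, -3.5355, 0.0000)
after link 2: o_2 = (1.0607, -2.4749, -4.3301)
after link 3: o_3 = (-0.9659, -3.2767, 0.1699)
after link 4: o_4 = (0.0820, -5.5494, -1.7631)

0.082 -5.549 -1.763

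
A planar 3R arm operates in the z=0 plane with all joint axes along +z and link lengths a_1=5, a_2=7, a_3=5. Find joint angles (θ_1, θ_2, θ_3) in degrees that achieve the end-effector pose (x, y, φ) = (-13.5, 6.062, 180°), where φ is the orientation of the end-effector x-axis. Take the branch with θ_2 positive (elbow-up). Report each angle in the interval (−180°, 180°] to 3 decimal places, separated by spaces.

wrist centre = target − a_3·(cos φ, sin φ) = (-8.5000, 6.0620)
cos θ_2 = (108.9978−5²−7²)/(2·5·7) = 0.5000; θ_2 = 60.0020° (elbow-up)
β = atan2(6.0620,-8.5000) = 144.5044°; ψ = atan2(6.0623,8.4998) = 35.4976°
θ_1 = β − ψ = 109.0068°
θ_3 = φ − θ_1 − θ_2 = 10.9911° (wrapped to (-180°,180°])

109.007 60.002 10.991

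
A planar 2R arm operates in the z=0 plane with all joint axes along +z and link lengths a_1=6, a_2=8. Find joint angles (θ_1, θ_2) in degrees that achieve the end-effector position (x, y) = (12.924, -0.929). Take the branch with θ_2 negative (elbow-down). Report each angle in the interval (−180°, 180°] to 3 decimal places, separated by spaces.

cos θ_2 = (167.8928−6²−8²)/(2·6·8) = 0.7072; θ_2 = -44.9911° (elbow-down)
β = atan2(-0.9290,12.9240) = -4.1115°; ψ = atan2(-5.6560,11.6577) = -25.8812°
θ_1 = β − ψ = 21.7698°

21.770 -44.991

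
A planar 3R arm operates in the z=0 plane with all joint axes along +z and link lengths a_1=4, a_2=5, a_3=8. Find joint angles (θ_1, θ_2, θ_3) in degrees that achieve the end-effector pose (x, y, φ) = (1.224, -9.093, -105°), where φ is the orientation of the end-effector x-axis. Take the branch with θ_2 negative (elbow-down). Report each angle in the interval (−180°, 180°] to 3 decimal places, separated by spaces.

59.996 -134.994 -30.003

wrist centre = target − a_3·(cos φ, sin φ) = (3.2946, -1.3656)
cos θ_2 = (12.7189−4²−5²)/(2·4·5) = -0.7070; θ_2 = -134.9935° (elbow-down)
β = atan2(-1.3656,3.2946) = -22.5140°; ψ = atan2(-3.5359,0.4649) = -82.5103°
θ_1 = β − ψ = 59.9963°
θ_3 = φ − θ_1 − θ_2 = -30.0028° (wrapped to (-180°,180°])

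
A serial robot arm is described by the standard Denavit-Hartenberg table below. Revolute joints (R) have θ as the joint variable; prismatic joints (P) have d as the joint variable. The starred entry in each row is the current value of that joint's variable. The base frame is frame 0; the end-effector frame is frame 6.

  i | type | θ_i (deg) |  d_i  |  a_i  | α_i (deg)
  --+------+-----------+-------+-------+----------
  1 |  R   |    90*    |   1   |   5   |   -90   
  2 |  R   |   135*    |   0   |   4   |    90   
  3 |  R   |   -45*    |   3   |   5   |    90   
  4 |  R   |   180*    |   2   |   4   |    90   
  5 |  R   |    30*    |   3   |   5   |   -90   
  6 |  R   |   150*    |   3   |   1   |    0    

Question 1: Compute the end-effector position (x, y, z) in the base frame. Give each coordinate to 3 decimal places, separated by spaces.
after link 1: o_1 = (0.0000, 5.0000, 1.0000)
after link 2: o_2 = (-0.0000, 2.1716, -1.8284)
after link 3: o_3 = (3.5355, 1.7929, -6.4497)
after link 4: o_4 = (2.1213, 4.7929, -3.4497)
after link 5: o_5 = (0.8272, 10.3293, -2.1560)
after link 6: o_6 = (3.9491, 9.9333, -1.8449)

3.949 9.933 -1.845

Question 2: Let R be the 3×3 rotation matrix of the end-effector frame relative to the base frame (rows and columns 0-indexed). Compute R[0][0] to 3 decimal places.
0.224

End-effector x-axis (col 0 of R) = (0.2241,-0.9451,-0.2380)
R[0][0] = 0.2241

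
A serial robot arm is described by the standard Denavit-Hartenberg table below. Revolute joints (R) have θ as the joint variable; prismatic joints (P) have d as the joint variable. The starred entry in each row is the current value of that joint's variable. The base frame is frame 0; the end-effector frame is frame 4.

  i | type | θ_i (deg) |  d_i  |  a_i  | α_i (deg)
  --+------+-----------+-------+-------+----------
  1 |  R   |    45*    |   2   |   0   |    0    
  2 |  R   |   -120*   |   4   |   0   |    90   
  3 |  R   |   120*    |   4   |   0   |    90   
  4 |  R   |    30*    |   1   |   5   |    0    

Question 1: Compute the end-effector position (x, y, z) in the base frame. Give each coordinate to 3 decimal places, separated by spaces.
-6.615 -0.428 10.250

after link 1: o_1 = (0.0000, 0.0000, 2.0000)
after link 2: o_2 = (0.0000, 0.0000, 6.0000)
after link 3: o_3 = (-3.8637, -1.0353, 6.0000)
after link 4: o_4 = (-6.6147, -0.4275, 10.2500)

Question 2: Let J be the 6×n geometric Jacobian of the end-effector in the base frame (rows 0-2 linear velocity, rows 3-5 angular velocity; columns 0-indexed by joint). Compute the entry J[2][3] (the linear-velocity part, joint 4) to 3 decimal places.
-2.165

axis z_3 = (0.2241,-0.8365,0.5000); lever o_n−o_3 = (-2.7510,0.6077,4.2500)
cross product → J_v[:, 3] = (-3.8591,-2.3281,-2.1651)
J_ω[:, 3] = z_3
entry J[2][3] = -2.1651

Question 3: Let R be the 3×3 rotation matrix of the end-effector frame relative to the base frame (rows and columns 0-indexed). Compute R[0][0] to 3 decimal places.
-0.595

End-effector x-axis (col 0 of R) = (-0.5950,0.2888,0.7500)
R[0][0] = -0.5950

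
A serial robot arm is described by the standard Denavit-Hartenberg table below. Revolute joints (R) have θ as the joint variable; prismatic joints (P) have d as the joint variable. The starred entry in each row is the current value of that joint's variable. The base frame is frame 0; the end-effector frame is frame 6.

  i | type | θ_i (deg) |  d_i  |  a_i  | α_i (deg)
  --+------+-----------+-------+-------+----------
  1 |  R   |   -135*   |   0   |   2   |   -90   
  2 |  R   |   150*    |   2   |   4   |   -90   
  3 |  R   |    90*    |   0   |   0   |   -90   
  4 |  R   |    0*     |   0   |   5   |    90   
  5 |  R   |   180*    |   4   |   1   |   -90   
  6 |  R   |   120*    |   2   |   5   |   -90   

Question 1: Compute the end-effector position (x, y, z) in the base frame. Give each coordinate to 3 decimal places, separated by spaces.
-1.039 5.325 -3.286

after link 1: o_1 = (-1.4142, -1.4142, 0.0000)
after link 2: o_2 = (2.4495, -0.3789, -2.0000)
after link 3: o_3 = (2.4495, -0.3789, -2.0000)
after link 4: o_4 = (-1.0860, 3.1566, -2.0000)
after link 5: o_5 = (1.0353, 3.8637, 1.4641)
after link 6: o_6 = (-1.0387, 5.3253, -3.2859)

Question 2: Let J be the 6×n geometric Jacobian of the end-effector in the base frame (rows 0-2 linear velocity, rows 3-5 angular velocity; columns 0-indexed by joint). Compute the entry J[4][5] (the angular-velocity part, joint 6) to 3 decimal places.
axis z_5 = (0.6124,0.6124,-0.5000); lever o_n−o_5 = (-2.0740,1.4616,-4.7500)
cross product → J_v[:, 5] = (-2.1780,3.9457,2.1651)
J_ω[:, 5] = z_5
entry J[4][5] = 0.6124

0.612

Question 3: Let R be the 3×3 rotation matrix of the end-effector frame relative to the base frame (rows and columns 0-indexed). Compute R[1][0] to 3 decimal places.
0.047

End-effector x-axis (col 0 of R) = (-0.6597,0.0474,-0.7500)
R[1][0] = 0.0474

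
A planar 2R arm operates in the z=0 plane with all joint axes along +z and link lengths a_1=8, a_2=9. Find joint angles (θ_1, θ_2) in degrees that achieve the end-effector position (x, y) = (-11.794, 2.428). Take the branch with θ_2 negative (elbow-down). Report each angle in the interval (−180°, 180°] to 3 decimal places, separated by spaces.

cos θ_2 = (144.9936−8²−9²)/(2·8·9) = -0.0000; θ_2 = -90.0025° (elbow-down)
β = atan2(2.4280,-11.7940) = 168.3672°; ψ = atan2(-9.0000,7.9996) = -48.3679°
θ_1 = β − ψ = 216.7351°

-143.265 -90.003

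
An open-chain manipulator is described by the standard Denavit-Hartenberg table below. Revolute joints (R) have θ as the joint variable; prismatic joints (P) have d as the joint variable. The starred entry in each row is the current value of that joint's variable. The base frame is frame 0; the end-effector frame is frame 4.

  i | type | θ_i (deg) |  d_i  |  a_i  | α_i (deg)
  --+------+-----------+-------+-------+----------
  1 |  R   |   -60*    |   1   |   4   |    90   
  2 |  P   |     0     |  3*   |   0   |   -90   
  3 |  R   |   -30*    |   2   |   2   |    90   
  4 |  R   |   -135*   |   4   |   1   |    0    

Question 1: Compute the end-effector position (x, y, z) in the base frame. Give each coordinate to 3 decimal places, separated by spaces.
after link 1: o_1 = (2.0000, -3.4641, 1.0000)
after link 2: o_2 = (-0.5981, -4.9641, 1.0000)
after link 3: o_3 = (-0.5981, -6.9641, 3.0000)
after link 4: o_4 = (-4.5981, -6.2570, 2.2929)

-4.598 -6.257 2.293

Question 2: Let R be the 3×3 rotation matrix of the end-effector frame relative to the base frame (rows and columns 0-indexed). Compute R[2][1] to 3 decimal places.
End-effector y-axis (col 1 of R) = (0.0000,-0.7071,-0.7071)
R[2][1] = -0.7071

-0.707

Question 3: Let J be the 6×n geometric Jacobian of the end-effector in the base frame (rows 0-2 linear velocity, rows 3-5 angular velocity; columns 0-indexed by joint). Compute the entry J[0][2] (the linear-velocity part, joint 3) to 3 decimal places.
axis z_2 = (0.0000,0.0000,1.0000); lever o_n−o_2 = (-4.0000,-1.2929,1.2929)
cross product → J_v[:, 2] = (1.2929,-4.0000,0.0000)
J_ω[:, 2] = z_2
entry J[0][2] = 1.2929

1.293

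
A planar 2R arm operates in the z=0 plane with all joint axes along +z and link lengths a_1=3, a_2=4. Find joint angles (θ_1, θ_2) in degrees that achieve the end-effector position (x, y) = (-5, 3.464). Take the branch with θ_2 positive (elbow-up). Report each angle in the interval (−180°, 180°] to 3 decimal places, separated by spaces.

cos θ_2 = (36.9993−3²−4²)/(2·3·4) = 0.5000; θ_2 = 60.0019° (elbow-up)
β = atan2(3.4640,-5.0000) = 145.2858°; ψ = atan2(3.4642,4.9999) = 34.7162°
θ_1 = β − ψ = 110.5696°

110.570 60.002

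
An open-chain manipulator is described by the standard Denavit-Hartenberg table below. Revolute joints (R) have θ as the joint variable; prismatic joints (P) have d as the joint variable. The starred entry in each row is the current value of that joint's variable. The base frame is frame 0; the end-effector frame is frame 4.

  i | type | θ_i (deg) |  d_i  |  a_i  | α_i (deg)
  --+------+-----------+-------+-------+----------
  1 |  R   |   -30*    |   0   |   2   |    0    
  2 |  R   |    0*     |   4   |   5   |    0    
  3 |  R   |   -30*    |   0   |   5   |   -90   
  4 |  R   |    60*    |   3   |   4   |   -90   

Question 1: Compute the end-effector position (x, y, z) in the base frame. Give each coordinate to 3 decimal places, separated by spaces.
12.160 -8.062 0.536

after link 1: o_1 = (1.7321, -1.0000, 0.0000)
after link 2: o_2 = (6.0622, -3.5000, 4.0000)
after link 3: o_3 = (8.5622, -7.8301, 4.0000)
after link 4: o_4 = (12.1603, -8.0622, 0.5359)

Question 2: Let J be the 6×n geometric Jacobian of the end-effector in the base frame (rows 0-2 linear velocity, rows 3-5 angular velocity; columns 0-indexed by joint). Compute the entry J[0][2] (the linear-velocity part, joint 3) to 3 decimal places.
4.562

axis z_2 = (0.0000,0.0000,1.0000); lever o_n−o_2 = (6.0981,-4.5622,-3.4641)
cross product → J_v[:, 2] = (4.5622,6.0981,-0.0000)
J_ω[:, 2] = z_2
entry J[0][2] = 4.5622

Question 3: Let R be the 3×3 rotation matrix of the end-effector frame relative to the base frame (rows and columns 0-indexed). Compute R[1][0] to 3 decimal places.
-0.433

End-effector x-axis (col 0 of R) = (0.2500,-0.4330,-0.8660)
R[1][0] = -0.4330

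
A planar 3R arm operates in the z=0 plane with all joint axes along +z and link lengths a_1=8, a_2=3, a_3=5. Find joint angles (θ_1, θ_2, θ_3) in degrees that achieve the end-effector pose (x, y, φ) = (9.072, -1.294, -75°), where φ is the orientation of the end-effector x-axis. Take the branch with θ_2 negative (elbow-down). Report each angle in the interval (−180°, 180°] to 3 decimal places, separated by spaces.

wrist centre = target − a_3·(cos φ, sin φ) = (7.7779, 3.5356)
cos θ_2 = (72.9965−8²−3²)/(2·8·3) = -0.0001; θ_2 = -90.0042° (elbow-down)
β = atan2(3.5356,7.7779) = 24.4453°; ψ = atan2(-3.0000,7.9998) = -20.5566°
θ_1 = β − ψ = 45.0018°
θ_3 = φ − θ_1 − θ_2 = -29.9976° (wrapped to (-180°,180°])

45.002 -90.004 -29.998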